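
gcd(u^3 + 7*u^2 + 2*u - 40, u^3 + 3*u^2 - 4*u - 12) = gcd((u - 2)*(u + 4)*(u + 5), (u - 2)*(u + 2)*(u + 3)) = u - 2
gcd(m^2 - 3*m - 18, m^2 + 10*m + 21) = m + 3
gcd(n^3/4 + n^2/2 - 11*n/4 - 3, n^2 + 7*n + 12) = n + 4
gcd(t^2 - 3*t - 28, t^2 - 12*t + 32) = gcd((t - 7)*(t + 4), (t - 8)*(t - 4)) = 1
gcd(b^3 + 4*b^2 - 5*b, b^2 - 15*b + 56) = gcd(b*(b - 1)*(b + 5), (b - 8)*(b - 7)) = 1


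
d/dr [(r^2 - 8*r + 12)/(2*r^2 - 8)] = 4/(r^2 + 4*r + 4)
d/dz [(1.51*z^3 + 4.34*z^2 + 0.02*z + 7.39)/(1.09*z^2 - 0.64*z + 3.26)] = (1.6459*z^4 - 1.9328*z^3 + 11.9684*z^2 + 12.1866*z + 4.7948)/(1.1881*z^4 - 1.3952*z^3 + 7.5164*z^2 - 4.1728*z + 10.6276)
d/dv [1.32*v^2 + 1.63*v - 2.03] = 2.64*v + 1.63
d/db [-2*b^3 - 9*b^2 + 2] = 6*b*(-b - 3)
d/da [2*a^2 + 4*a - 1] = 4*a + 4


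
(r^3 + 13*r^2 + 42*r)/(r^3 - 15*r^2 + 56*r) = (r^2 + 13*r + 42)/(r^2 - 15*r + 56)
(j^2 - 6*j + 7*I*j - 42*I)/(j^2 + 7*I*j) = (j - 6)/j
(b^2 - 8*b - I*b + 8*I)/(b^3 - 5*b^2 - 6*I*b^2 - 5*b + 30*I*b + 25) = (b - 8)/(b^2 - 5*b*(1 + I) + 25*I)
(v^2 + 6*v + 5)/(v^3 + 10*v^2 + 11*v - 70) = (v + 1)/(v^2 + 5*v - 14)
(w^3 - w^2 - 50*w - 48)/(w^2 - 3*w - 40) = (w^2 + 7*w + 6)/(w + 5)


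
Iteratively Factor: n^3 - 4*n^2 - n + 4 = (n - 4)*(n^2 - 1) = (n - 4)*(n - 1)*(n + 1)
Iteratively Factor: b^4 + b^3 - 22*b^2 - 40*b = (b + 2)*(b^3 - b^2 - 20*b) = b*(b + 2)*(b^2 - b - 20) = b*(b + 2)*(b + 4)*(b - 5)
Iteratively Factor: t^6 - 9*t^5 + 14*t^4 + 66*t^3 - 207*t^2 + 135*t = (t + 3)*(t^5 - 12*t^4 + 50*t^3 - 84*t^2 + 45*t) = (t - 5)*(t + 3)*(t^4 - 7*t^3 + 15*t^2 - 9*t) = (t - 5)*(t - 3)*(t + 3)*(t^3 - 4*t^2 + 3*t) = (t - 5)*(t - 3)*(t - 1)*(t + 3)*(t^2 - 3*t) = t*(t - 5)*(t - 3)*(t - 1)*(t + 3)*(t - 3)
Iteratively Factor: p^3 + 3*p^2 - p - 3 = (p + 1)*(p^2 + 2*p - 3) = (p + 1)*(p + 3)*(p - 1)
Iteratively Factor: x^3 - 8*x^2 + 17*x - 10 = (x - 1)*(x^2 - 7*x + 10) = (x - 5)*(x - 1)*(x - 2)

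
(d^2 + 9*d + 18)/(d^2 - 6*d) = (d^2 + 9*d + 18)/(d*(d - 6))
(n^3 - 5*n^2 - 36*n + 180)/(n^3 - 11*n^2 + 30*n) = (n + 6)/n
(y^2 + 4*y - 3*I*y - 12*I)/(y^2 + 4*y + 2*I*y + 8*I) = (y - 3*I)/(y + 2*I)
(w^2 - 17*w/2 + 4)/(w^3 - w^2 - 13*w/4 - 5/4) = 2*(-2*w^2 + 17*w - 8)/(-4*w^3 + 4*w^2 + 13*w + 5)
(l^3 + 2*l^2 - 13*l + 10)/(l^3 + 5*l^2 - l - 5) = (l - 2)/(l + 1)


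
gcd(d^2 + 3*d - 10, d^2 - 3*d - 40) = d + 5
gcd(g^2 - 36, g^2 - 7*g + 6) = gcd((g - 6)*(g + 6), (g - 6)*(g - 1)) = g - 6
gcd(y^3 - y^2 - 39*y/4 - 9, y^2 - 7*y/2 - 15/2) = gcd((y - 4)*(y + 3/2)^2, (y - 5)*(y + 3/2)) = y + 3/2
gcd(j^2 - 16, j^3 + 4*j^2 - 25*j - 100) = j + 4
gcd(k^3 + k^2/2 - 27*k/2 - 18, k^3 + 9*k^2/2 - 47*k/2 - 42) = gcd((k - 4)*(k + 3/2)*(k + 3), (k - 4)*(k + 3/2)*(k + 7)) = k^2 - 5*k/2 - 6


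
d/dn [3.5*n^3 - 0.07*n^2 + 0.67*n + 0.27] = 10.5*n^2 - 0.14*n + 0.67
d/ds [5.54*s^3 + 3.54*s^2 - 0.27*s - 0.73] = 16.62*s^2 + 7.08*s - 0.27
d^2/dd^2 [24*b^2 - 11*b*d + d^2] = 2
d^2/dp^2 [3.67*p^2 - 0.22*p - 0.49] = 7.34000000000000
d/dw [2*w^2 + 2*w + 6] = 4*w + 2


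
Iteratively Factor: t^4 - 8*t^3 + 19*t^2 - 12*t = (t - 1)*(t^3 - 7*t^2 + 12*t) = (t - 4)*(t - 1)*(t^2 - 3*t) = (t - 4)*(t - 3)*(t - 1)*(t)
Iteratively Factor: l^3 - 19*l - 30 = (l - 5)*(l^2 + 5*l + 6) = (l - 5)*(l + 2)*(l + 3)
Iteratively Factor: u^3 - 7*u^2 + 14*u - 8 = (u - 1)*(u^2 - 6*u + 8) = (u - 2)*(u - 1)*(u - 4)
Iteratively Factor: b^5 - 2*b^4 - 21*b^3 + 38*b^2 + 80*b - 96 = (b + 4)*(b^4 - 6*b^3 + 3*b^2 + 26*b - 24) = (b - 4)*(b + 4)*(b^3 - 2*b^2 - 5*b + 6) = (b - 4)*(b - 3)*(b + 4)*(b^2 + b - 2) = (b - 4)*(b - 3)*(b + 2)*(b + 4)*(b - 1)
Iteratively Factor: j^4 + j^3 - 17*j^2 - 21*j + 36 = (j + 3)*(j^3 - 2*j^2 - 11*j + 12) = (j - 4)*(j + 3)*(j^2 + 2*j - 3) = (j - 4)*(j - 1)*(j + 3)*(j + 3)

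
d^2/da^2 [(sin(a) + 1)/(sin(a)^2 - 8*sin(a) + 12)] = (-sin(a)^5 - 12*sin(a)^4 + 98*sin(a)^3 - 106*sin(a)^2 - 360*sin(a) + 296)/(sin(a)^2 - 8*sin(a) + 12)^3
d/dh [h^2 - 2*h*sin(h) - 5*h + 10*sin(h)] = -2*h*cos(h) + 2*h - 2*sin(h) + 10*cos(h) - 5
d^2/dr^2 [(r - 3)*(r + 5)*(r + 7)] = 6*r + 18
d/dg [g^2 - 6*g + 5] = 2*g - 6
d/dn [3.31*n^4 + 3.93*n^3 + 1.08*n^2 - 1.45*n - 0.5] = 13.24*n^3 + 11.79*n^2 + 2.16*n - 1.45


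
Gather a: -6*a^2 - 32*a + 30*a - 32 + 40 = -6*a^2 - 2*a + 8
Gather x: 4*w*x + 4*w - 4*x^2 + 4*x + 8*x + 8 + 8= 4*w - 4*x^2 + x*(4*w + 12) + 16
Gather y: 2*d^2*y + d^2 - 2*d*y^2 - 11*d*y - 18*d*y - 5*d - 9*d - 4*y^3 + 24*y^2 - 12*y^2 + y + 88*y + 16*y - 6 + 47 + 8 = d^2 - 14*d - 4*y^3 + y^2*(12 - 2*d) + y*(2*d^2 - 29*d + 105) + 49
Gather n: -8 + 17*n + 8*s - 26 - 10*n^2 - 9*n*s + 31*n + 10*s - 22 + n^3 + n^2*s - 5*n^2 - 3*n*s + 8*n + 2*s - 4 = n^3 + n^2*(s - 15) + n*(56 - 12*s) + 20*s - 60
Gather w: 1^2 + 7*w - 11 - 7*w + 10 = 0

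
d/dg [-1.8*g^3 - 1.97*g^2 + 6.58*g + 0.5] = -5.4*g^2 - 3.94*g + 6.58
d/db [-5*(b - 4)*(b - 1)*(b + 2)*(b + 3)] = -20*b^3 + 150*b + 50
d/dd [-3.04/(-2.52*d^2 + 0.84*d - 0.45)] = (2.5536 - 15.3216*d)/(2.52*d^2 - 0.84*d + 0.45)^2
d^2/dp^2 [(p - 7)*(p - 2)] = 2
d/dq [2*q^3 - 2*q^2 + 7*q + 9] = 6*q^2 - 4*q + 7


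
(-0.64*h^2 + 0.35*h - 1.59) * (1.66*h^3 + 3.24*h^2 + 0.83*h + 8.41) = -1.0624*h^5 - 1.4926*h^4 - 2.0366*h^3 - 10.2435*h^2 + 1.6238*h - 13.3719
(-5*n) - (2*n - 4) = 4 - 7*n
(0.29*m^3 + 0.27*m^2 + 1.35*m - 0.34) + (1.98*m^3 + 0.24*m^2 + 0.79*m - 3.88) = 2.27*m^3 + 0.51*m^2 + 2.14*m - 4.22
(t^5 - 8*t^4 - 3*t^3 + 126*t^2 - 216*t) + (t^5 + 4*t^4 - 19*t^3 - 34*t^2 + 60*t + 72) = 2*t^5 - 4*t^4 - 22*t^3 + 92*t^2 - 156*t + 72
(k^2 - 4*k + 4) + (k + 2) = k^2 - 3*k + 6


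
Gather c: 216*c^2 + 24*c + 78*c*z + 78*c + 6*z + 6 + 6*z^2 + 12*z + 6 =216*c^2 + c*(78*z + 102) + 6*z^2 + 18*z + 12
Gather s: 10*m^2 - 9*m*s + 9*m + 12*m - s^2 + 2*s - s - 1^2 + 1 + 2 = 10*m^2 + 21*m - s^2 + s*(1 - 9*m) + 2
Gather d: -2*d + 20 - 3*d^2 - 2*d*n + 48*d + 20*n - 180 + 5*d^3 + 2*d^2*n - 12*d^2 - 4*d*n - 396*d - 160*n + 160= 5*d^3 + d^2*(2*n - 15) + d*(-6*n - 350) - 140*n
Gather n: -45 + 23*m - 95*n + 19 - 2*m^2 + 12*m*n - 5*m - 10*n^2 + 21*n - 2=-2*m^2 + 18*m - 10*n^2 + n*(12*m - 74) - 28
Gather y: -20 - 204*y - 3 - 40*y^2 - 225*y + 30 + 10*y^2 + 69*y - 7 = -30*y^2 - 360*y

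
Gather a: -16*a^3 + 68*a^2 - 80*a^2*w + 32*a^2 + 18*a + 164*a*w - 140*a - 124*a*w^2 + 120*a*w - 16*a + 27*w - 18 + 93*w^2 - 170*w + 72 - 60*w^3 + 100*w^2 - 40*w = -16*a^3 + a^2*(100 - 80*w) + a*(-124*w^2 + 284*w - 138) - 60*w^3 + 193*w^2 - 183*w + 54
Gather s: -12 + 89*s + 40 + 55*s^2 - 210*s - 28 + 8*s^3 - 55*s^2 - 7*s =8*s^3 - 128*s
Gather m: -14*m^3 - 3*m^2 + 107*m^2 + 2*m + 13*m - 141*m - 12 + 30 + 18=-14*m^3 + 104*m^2 - 126*m + 36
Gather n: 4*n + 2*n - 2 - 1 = 6*n - 3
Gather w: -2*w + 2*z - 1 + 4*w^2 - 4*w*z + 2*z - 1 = 4*w^2 + w*(-4*z - 2) + 4*z - 2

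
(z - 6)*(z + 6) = z^2 - 36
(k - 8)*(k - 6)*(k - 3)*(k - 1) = k^4 - 18*k^3 + 107*k^2 - 234*k + 144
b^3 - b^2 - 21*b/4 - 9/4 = (b - 3)*(b + 1/2)*(b + 3/2)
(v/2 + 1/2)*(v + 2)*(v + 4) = v^3/2 + 7*v^2/2 + 7*v + 4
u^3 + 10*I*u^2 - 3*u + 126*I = (u - 3*I)*(u + 6*I)*(u + 7*I)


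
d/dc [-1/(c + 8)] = (c + 8)^(-2)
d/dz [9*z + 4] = 9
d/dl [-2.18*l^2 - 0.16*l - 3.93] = -4.36*l - 0.16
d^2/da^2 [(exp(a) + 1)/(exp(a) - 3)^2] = (exp(2*a) + 16*exp(a) + 15)*exp(a)/(exp(4*a) - 12*exp(3*a) + 54*exp(2*a) - 108*exp(a) + 81)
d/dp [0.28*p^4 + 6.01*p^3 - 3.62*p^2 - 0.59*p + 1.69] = 1.12*p^3 + 18.03*p^2 - 7.24*p - 0.59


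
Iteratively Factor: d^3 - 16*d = (d)*(d^2 - 16) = d*(d - 4)*(d + 4)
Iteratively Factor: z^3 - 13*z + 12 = (z + 4)*(z^2 - 4*z + 3) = (z - 3)*(z + 4)*(z - 1)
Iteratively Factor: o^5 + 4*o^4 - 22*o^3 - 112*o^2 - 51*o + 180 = (o - 1)*(o^4 + 5*o^3 - 17*o^2 - 129*o - 180) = (o - 1)*(o + 3)*(o^3 + 2*o^2 - 23*o - 60) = (o - 5)*(o - 1)*(o + 3)*(o^2 + 7*o + 12) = (o - 5)*(o - 1)*(o + 3)*(o + 4)*(o + 3)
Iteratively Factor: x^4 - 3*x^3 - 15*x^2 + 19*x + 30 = (x - 2)*(x^3 - x^2 - 17*x - 15) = (x - 5)*(x - 2)*(x^2 + 4*x + 3) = (x - 5)*(x - 2)*(x + 3)*(x + 1)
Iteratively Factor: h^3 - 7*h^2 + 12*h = (h)*(h^2 - 7*h + 12) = h*(h - 3)*(h - 4)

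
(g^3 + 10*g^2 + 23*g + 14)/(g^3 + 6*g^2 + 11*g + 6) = (g + 7)/(g + 3)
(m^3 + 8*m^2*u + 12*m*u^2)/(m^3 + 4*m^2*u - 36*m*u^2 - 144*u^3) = m*(-m - 2*u)/(-m^2 + 2*m*u + 24*u^2)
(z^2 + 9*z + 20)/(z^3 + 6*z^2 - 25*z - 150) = (z + 4)/(z^2 + z - 30)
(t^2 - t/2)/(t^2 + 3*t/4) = 2*(2*t - 1)/(4*t + 3)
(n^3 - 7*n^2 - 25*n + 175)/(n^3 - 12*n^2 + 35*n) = (n + 5)/n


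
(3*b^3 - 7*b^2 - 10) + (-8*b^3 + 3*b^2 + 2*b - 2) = -5*b^3 - 4*b^2 + 2*b - 12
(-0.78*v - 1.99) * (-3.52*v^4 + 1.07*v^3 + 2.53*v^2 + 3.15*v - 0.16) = 2.7456*v^5 + 6.1702*v^4 - 4.1027*v^3 - 7.4917*v^2 - 6.1437*v + 0.3184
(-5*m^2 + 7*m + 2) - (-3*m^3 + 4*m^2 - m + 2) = 3*m^3 - 9*m^2 + 8*m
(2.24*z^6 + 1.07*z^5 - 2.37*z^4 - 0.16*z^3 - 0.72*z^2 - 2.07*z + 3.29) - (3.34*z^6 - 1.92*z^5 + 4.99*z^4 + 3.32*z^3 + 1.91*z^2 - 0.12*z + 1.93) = -1.1*z^6 + 2.99*z^5 - 7.36*z^4 - 3.48*z^3 - 2.63*z^2 - 1.95*z + 1.36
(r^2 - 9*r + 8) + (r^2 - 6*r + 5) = 2*r^2 - 15*r + 13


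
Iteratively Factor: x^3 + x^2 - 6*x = (x)*(x^2 + x - 6) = x*(x + 3)*(x - 2)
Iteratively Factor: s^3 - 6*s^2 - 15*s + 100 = (s + 4)*(s^2 - 10*s + 25) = (s - 5)*(s + 4)*(s - 5)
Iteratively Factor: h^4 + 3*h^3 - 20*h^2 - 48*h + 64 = (h - 1)*(h^3 + 4*h^2 - 16*h - 64) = (h - 4)*(h - 1)*(h^2 + 8*h + 16) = (h - 4)*(h - 1)*(h + 4)*(h + 4)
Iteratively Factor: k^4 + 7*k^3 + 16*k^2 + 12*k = (k + 2)*(k^3 + 5*k^2 + 6*k) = (k + 2)^2*(k^2 + 3*k) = (k + 2)^2*(k + 3)*(k)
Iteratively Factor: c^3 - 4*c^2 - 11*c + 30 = (c - 5)*(c^2 + c - 6) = (c - 5)*(c + 3)*(c - 2)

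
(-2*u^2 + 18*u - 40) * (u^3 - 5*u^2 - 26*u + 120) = -2*u^5 + 28*u^4 - 78*u^3 - 508*u^2 + 3200*u - 4800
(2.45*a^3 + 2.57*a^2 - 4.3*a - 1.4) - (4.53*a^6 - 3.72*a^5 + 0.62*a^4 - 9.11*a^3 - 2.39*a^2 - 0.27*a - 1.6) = -4.53*a^6 + 3.72*a^5 - 0.62*a^4 + 11.56*a^3 + 4.96*a^2 - 4.03*a + 0.2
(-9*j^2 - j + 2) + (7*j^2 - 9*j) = -2*j^2 - 10*j + 2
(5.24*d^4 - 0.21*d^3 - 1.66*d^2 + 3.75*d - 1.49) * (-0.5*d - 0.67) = -2.62*d^5 - 3.4058*d^4 + 0.9707*d^3 - 0.7628*d^2 - 1.7675*d + 0.9983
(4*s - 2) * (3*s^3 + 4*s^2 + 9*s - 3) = 12*s^4 + 10*s^3 + 28*s^2 - 30*s + 6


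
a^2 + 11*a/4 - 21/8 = (a - 3/4)*(a + 7/2)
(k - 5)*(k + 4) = k^2 - k - 20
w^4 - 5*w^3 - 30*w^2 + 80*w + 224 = (w - 7)*(w - 4)*(w + 2)*(w + 4)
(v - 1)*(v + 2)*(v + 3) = v^3 + 4*v^2 + v - 6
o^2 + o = o*(o + 1)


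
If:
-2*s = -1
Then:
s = 1/2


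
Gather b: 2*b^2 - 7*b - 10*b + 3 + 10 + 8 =2*b^2 - 17*b + 21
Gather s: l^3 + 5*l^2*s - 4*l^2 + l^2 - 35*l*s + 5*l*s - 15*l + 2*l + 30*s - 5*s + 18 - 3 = l^3 - 3*l^2 - 13*l + s*(5*l^2 - 30*l + 25) + 15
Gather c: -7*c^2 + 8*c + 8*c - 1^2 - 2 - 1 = -7*c^2 + 16*c - 4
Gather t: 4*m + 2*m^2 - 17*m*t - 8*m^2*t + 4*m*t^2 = 2*m^2 + 4*m*t^2 + 4*m + t*(-8*m^2 - 17*m)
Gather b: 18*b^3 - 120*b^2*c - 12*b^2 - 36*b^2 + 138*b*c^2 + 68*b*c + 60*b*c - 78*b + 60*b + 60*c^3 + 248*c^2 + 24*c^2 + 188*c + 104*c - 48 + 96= 18*b^3 + b^2*(-120*c - 48) + b*(138*c^2 + 128*c - 18) + 60*c^3 + 272*c^2 + 292*c + 48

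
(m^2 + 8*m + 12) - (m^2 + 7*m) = m + 12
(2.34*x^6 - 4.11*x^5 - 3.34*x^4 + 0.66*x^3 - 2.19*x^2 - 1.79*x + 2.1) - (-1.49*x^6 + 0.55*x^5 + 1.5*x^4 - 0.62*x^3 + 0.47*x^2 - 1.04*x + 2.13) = 3.83*x^6 - 4.66*x^5 - 4.84*x^4 + 1.28*x^3 - 2.66*x^2 - 0.75*x - 0.0299999999999998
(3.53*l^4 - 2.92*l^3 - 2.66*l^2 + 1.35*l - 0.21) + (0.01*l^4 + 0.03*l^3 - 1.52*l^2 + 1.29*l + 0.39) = 3.54*l^4 - 2.89*l^3 - 4.18*l^2 + 2.64*l + 0.18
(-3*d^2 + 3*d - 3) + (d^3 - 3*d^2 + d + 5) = d^3 - 6*d^2 + 4*d + 2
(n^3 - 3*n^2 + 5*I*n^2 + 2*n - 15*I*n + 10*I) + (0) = n^3 - 3*n^2 + 5*I*n^2 + 2*n - 15*I*n + 10*I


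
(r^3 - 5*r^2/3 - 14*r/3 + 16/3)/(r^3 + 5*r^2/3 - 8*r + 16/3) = (3*r^2 - 2*r - 16)/(3*r^2 + 8*r - 16)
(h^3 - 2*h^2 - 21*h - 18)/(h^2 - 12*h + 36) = (h^2 + 4*h + 3)/(h - 6)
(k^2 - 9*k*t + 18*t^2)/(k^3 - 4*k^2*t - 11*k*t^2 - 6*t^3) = (k - 3*t)/(k^2 + 2*k*t + t^2)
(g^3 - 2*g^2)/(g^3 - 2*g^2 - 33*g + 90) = g^2*(g - 2)/(g^3 - 2*g^2 - 33*g + 90)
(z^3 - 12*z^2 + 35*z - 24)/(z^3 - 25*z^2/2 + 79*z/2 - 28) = 2*(z - 3)/(2*z - 7)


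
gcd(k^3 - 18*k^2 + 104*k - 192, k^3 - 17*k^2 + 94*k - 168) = k^2 - 10*k + 24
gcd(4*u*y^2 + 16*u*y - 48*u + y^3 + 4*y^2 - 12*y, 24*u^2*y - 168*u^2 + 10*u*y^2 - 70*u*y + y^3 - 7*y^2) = 4*u + y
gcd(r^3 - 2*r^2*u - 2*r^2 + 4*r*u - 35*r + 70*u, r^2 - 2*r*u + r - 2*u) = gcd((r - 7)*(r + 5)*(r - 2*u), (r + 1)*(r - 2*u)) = r - 2*u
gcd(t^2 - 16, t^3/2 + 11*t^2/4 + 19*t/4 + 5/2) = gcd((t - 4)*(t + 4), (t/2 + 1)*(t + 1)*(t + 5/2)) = 1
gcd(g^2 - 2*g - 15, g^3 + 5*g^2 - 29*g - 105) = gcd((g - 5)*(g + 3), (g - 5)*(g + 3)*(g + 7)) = g^2 - 2*g - 15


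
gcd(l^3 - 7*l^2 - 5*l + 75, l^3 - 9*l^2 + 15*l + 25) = l^2 - 10*l + 25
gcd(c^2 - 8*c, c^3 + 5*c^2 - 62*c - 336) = c - 8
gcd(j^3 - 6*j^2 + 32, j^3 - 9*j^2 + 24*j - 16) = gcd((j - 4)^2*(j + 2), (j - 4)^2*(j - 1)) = j^2 - 8*j + 16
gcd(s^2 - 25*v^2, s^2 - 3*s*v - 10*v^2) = s - 5*v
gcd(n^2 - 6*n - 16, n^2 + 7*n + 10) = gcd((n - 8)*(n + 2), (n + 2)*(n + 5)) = n + 2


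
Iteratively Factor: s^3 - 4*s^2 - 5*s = (s - 5)*(s^2 + s) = s*(s - 5)*(s + 1)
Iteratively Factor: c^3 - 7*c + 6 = (c - 2)*(c^2 + 2*c - 3) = (c - 2)*(c + 3)*(c - 1)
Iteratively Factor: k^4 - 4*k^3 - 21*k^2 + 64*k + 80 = (k - 5)*(k^3 + k^2 - 16*k - 16) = (k - 5)*(k - 4)*(k^2 + 5*k + 4) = (k - 5)*(k - 4)*(k + 4)*(k + 1)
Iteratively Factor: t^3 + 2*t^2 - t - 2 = (t - 1)*(t^2 + 3*t + 2) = (t - 1)*(t + 1)*(t + 2)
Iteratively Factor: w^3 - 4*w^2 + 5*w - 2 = (w - 2)*(w^2 - 2*w + 1) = (w - 2)*(w - 1)*(w - 1)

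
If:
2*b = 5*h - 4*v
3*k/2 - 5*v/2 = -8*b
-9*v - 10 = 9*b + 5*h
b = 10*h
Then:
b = -80/49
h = -8/49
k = 1430/147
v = 30/49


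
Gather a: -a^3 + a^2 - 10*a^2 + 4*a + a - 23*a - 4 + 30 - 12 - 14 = -a^3 - 9*a^2 - 18*a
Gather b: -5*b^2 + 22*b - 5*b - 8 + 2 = -5*b^2 + 17*b - 6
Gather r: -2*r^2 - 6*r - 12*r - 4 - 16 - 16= -2*r^2 - 18*r - 36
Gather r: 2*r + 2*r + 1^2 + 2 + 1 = 4*r + 4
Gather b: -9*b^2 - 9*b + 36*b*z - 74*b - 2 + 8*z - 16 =-9*b^2 + b*(36*z - 83) + 8*z - 18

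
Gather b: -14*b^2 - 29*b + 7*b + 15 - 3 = -14*b^2 - 22*b + 12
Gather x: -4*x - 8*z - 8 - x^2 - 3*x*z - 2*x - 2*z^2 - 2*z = -x^2 + x*(-3*z - 6) - 2*z^2 - 10*z - 8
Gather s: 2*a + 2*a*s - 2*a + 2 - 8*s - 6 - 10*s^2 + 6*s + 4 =-10*s^2 + s*(2*a - 2)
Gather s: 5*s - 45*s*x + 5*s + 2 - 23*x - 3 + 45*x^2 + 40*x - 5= s*(10 - 45*x) + 45*x^2 + 17*x - 6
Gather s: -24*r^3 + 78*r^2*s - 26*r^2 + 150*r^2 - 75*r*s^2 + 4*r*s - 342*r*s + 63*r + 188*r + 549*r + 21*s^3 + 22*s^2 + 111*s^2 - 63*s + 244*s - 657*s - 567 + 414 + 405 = -24*r^3 + 124*r^2 + 800*r + 21*s^3 + s^2*(133 - 75*r) + s*(78*r^2 - 338*r - 476) + 252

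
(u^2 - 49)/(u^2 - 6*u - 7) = (u + 7)/(u + 1)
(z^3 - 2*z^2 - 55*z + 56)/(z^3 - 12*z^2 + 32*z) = (z^2 + 6*z - 7)/(z*(z - 4))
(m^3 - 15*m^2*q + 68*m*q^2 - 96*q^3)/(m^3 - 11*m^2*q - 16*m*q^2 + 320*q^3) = (-m^2 + 7*m*q - 12*q^2)/(-m^2 + 3*m*q + 40*q^2)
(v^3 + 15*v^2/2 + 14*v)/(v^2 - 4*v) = (v^2 + 15*v/2 + 14)/(v - 4)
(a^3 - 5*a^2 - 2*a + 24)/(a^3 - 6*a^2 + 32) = (a - 3)/(a - 4)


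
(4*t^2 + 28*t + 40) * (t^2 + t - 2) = 4*t^4 + 32*t^3 + 60*t^2 - 16*t - 80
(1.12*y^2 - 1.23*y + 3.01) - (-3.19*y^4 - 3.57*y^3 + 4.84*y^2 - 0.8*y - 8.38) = 3.19*y^4 + 3.57*y^3 - 3.72*y^2 - 0.43*y + 11.39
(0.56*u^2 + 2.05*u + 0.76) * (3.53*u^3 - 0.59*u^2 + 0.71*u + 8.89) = 1.9768*u^5 + 6.9061*u^4 + 1.8709*u^3 + 5.9855*u^2 + 18.7641*u + 6.7564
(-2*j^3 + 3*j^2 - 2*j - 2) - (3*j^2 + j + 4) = -2*j^3 - 3*j - 6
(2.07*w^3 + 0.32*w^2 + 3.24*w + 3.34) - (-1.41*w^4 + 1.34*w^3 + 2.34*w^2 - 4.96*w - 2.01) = 1.41*w^4 + 0.73*w^3 - 2.02*w^2 + 8.2*w + 5.35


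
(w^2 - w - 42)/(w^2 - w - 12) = (-w^2 + w + 42)/(-w^2 + w + 12)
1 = 1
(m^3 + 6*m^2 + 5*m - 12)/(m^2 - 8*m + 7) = (m^2 + 7*m + 12)/(m - 7)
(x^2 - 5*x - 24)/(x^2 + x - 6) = (x - 8)/(x - 2)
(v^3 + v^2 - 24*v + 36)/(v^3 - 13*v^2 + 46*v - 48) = (v + 6)/(v - 8)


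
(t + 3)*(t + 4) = t^2 + 7*t + 12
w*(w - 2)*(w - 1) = w^3 - 3*w^2 + 2*w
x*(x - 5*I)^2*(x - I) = x^4 - 11*I*x^3 - 35*x^2 + 25*I*x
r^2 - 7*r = r*(r - 7)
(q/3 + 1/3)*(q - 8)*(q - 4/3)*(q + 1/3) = q^4/3 - 8*q^3/3 - 13*q^2/27 + 100*q/27 + 32/27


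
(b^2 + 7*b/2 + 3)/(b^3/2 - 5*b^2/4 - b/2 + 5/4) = 2*(2*b^2 + 7*b + 6)/(2*b^3 - 5*b^2 - 2*b + 5)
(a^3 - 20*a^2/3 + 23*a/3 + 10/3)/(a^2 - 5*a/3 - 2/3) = a - 5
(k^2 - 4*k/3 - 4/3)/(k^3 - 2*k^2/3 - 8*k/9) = 3*(k - 2)/(k*(3*k - 4))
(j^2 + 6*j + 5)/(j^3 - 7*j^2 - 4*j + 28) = (j^2 + 6*j + 5)/(j^3 - 7*j^2 - 4*j + 28)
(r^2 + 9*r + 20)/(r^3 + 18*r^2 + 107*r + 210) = (r + 4)/(r^2 + 13*r + 42)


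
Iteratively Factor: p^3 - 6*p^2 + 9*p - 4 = (p - 4)*(p^2 - 2*p + 1) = (p - 4)*(p - 1)*(p - 1)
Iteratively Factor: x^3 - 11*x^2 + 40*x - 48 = (x - 4)*(x^2 - 7*x + 12) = (x - 4)^2*(x - 3)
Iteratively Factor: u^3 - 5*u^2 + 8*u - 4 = (u - 2)*(u^2 - 3*u + 2) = (u - 2)*(u - 1)*(u - 2)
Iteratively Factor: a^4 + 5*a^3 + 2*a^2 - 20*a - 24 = (a + 2)*(a^3 + 3*a^2 - 4*a - 12) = (a + 2)^2*(a^2 + a - 6) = (a + 2)^2*(a + 3)*(a - 2)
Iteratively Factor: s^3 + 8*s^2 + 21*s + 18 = (s + 2)*(s^2 + 6*s + 9) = (s + 2)*(s + 3)*(s + 3)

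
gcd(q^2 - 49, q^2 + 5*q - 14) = q + 7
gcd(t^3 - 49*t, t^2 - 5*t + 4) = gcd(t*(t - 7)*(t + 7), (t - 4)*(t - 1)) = 1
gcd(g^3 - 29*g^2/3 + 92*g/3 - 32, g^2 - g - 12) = g - 4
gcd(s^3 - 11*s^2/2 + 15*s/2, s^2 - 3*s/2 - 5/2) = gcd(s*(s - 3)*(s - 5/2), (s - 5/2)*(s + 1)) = s - 5/2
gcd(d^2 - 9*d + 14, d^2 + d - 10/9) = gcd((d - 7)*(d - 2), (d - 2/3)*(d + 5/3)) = 1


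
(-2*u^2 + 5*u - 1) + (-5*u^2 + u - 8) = -7*u^2 + 6*u - 9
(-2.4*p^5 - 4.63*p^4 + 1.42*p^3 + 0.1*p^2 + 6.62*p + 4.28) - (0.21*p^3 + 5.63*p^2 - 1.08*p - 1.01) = -2.4*p^5 - 4.63*p^4 + 1.21*p^3 - 5.53*p^2 + 7.7*p + 5.29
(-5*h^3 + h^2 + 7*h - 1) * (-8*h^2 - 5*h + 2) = 40*h^5 + 17*h^4 - 71*h^3 - 25*h^2 + 19*h - 2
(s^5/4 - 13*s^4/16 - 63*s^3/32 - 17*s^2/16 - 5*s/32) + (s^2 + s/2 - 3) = s^5/4 - 13*s^4/16 - 63*s^3/32 - s^2/16 + 11*s/32 - 3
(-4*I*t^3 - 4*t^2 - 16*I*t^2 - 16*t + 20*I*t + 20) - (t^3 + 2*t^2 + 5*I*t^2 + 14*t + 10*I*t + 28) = -t^3 - 4*I*t^3 - 6*t^2 - 21*I*t^2 - 30*t + 10*I*t - 8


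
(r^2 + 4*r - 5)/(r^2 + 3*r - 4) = (r + 5)/(r + 4)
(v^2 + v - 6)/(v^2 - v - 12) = (v - 2)/(v - 4)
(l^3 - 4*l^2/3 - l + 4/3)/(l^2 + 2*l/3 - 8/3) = (l^2 - 1)/(l + 2)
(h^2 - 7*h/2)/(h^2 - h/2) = (2*h - 7)/(2*h - 1)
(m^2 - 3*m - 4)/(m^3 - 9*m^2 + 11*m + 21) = (m - 4)/(m^2 - 10*m + 21)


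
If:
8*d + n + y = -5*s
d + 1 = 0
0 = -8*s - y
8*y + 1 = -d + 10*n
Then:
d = -1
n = 256/47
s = -40/47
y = 320/47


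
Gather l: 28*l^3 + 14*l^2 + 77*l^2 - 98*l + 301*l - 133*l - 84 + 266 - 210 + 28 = 28*l^3 + 91*l^2 + 70*l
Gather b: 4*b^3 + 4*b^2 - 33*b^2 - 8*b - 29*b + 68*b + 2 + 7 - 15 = 4*b^3 - 29*b^2 + 31*b - 6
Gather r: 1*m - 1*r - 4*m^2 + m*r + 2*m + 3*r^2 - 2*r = -4*m^2 + 3*m + 3*r^2 + r*(m - 3)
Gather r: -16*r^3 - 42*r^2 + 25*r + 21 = -16*r^3 - 42*r^2 + 25*r + 21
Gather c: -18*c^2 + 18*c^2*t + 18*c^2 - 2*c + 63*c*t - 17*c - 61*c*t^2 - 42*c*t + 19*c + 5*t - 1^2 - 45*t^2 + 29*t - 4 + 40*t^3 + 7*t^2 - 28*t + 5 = 18*c^2*t + c*(-61*t^2 + 21*t) + 40*t^3 - 38*t^2 + 6*t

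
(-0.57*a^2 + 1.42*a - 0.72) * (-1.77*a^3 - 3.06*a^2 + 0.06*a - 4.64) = 1.0089*a^5 - 0.7692*a^4 - 3.105*a^3 + 4.9332*a^2 - 6.632*a + 3.3408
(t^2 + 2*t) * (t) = t^3 + 2*t^2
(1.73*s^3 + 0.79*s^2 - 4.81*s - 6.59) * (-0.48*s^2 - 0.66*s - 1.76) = -0.8304*s^5 - 1.521*s^4 - 1.2574*s^3 + 4.9474*s^2 + 12.815*s + 11.5984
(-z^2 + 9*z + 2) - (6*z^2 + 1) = -7*z^2 + 9*z + 1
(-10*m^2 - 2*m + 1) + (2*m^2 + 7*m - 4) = -8*m^2 + 5*m - 3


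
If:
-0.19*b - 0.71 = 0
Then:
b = -3.74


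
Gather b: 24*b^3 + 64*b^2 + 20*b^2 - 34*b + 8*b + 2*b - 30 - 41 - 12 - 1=24*b^3 + 84*b^2 - 24*b - 84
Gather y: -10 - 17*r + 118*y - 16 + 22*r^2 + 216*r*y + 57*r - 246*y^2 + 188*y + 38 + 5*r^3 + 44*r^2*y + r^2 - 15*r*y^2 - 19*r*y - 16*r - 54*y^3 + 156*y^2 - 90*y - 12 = 5*r^3 + 23*r^2 + 24*r - 54*y^3 + y^2*(-15*r - 90) + y*(44*r^2 + 197*r + 216)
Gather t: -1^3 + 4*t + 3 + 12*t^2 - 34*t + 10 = 12*t^2 - 30*t + 12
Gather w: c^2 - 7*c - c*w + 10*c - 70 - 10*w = c^2 + 3*c + w*(-c - 10) - 70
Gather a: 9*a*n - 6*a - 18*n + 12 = a*(9*n - 6) - 18*n + 12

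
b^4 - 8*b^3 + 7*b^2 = b^2*(b - 7)*(b - 1)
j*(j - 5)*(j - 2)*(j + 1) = j^4 - 6*j^3 + 3*j^2 + 10*j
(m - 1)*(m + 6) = m^2 + 5*m - 6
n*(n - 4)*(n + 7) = n^3 + 3*n^2 - 28*n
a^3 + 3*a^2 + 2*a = a*(a + 1)*(a + 2)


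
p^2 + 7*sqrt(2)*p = p*(p + 7*sqrt(2))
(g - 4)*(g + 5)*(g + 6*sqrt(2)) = g^3 + g^2 + 6*sqrt(2)*g^2 - 20*g + 6*sqrt(2)*g - 120*sqrt(2)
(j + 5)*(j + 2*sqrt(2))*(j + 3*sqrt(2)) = j^3 + 5*j^2 + 5*sqrt(2)*j^2 + 12*j + 25*sqrt(2)*j + 60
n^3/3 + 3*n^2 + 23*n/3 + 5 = (n/3 + 1)*(n + 1)*(n + 5)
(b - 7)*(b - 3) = b^2 - 10*b + 21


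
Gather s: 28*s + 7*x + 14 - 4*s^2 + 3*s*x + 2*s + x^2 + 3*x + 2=-4*s^2 + s*(3*x + 30) + x^2 + 10*x + 16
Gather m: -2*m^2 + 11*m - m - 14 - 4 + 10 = -2*m^2 + 10*m - 8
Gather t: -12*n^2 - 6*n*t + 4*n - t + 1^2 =-12*n^2 + 4*n + t*(-6*n - 1) + 1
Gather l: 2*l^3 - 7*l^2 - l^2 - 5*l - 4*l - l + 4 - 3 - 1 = 2*l^3 - 8*l^2 - 10*l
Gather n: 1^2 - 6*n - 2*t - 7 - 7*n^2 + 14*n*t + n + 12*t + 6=-7*n^2 + n*(14*t - 5) + 10*t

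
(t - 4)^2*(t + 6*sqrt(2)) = t^3 - 8*t^2 + 6*sqrt(2)*t^2 - 48*sqrt(2)*t + 16*t + 96*sqrt(2)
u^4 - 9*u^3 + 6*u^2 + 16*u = u*(u - 8)*(u - 2)*(u + 1)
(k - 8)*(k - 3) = k^2 - 11*k + 24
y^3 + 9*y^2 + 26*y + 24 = (y + 2)*(y + 3)*(y + 4)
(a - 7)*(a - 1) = a^2 - 8*a + 7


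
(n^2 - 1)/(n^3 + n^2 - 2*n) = (n + 1)/(n*(n + 2))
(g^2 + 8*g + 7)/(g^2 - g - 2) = (g + 7)/(g - 2)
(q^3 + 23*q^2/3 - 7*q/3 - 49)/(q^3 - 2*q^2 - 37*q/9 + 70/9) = 3*(q^2 + 10*q + 21)/(3*q^2 + q - 10)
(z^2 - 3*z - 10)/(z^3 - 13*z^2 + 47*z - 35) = (z + 2)/(z^2 - 8*z + 7)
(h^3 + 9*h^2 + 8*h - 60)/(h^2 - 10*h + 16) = (h^2 + 11*h + 30)/(h - 8)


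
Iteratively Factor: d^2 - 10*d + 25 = (d - 5)*(d - 5)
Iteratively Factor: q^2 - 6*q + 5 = (q - 5)*(q - 1)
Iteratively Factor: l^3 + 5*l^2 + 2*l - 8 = (l + 2)*(l^2 + 3*l - 4) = (l - 1)*(l + 2)*(l + 4)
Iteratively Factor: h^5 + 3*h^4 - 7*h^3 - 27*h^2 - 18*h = (h + 2)*(h^4 + h^3 - 9*h^2 - 9*h) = (h + 1)*(h + 2)*(h^3 - 9*h) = (h - 3)*(h + 1)*(h + 2)*(h^2 + 3*h) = h*(h - 3)*(h + 1)*(h + 2)*(h + 3)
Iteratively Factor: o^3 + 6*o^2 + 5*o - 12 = (o + 4)*(o^2 + 2*o - 3) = (o - 1)*(o + 4)*(o + 3)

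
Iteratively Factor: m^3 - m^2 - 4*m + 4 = (m - 1)*(m^2 - 4) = (m - 2)*(m - 1)*(m + 2)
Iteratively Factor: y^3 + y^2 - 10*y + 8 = (y - 1)*(y^2 + 2*y - 8) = (y - 2)*(y - 1)*(y + 4)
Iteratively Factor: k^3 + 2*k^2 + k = (k + 1)*(k^2 + k) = k*(k + 1)*(k + 1)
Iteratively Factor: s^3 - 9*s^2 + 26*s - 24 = (s - 4)*(s^2 - 5*s + 6) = (s - 4)*(s - 2)*(s - 3)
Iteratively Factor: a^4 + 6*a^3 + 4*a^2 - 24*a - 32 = (a + 2)*(a^3 + 4*a^2 - 4*a - 16) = (a + 2)^2*(a^2 + 2*a - 8) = (a + 2)^2*(a + 4)*(a - 2)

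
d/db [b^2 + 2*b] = 2*b + 2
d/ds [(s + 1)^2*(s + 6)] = (s + 1)*(3*s + 13)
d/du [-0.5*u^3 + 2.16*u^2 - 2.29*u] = -1.5*u^2 + 4.32*u - 2.29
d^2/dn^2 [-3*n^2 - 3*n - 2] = -6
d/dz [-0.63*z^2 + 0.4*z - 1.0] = 0.4 - 1.26*z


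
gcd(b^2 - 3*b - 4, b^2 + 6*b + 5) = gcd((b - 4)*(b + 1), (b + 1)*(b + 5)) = b + 1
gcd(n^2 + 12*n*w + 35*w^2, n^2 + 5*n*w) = n + 5*w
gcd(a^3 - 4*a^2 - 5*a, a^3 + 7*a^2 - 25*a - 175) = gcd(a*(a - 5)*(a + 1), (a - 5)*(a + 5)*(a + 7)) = a - 5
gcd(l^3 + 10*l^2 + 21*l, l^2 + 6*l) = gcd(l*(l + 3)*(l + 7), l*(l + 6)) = l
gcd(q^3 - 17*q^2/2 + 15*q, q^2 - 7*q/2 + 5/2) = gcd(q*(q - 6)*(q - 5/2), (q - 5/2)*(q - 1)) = q - 5/2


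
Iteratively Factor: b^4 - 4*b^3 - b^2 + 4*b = (b)*(b^3 - 4*b^2 - b + 4) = b*(b - 4)*(b^2 - 1) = b*(b - 4)*(b + 1)*(b - 1)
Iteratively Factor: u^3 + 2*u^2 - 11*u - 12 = (u + 1)*(u^2 + u - 12) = (u + 1)*(u + 4)*(u - 3)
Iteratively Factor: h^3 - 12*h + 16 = (h + 4)*(h^2 - 4*h + 4) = (h - 2)*(h + 4)*(h - 2)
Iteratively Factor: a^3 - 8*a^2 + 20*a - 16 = (a - 4)*(a^2 - 4*a + 4) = (a - 4)*(a - 2)*(a - 2)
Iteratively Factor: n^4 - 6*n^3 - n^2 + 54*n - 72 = (n - 3)*(n^3 - 3*n^2 - 10*n + 24) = (n - 4)*(n - 3)*(n^2 + n - 6) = (n - 4)*(n - 3)*(n - 2)*(n + 3)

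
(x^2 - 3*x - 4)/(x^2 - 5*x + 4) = (x + 1)/(x - 1)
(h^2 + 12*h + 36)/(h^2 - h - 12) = (h^2 + 12*h + 36)/(h^2 - h - 12)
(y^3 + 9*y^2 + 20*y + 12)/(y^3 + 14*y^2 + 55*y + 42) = (y + 2)/(y + 7)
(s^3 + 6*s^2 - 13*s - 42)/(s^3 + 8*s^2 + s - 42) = (s^2 - s - 6)/(s^2 + s - 6)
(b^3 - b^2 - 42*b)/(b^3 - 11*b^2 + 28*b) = (b + 6)/(b - 4)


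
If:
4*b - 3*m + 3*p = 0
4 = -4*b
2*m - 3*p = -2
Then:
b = -1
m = -2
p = -2/3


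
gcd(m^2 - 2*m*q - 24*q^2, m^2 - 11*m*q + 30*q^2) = -m + 6*q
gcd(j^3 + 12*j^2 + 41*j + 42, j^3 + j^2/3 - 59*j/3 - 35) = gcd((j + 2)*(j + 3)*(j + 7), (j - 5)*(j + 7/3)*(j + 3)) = j + 3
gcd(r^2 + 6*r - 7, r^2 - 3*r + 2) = r - 1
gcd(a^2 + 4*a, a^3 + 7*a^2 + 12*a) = a^2 + 4*a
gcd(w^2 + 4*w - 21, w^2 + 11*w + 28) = w + 7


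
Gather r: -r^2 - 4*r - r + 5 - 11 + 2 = -r^2 - 5*r - 4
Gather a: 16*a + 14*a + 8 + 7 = 30*a + 15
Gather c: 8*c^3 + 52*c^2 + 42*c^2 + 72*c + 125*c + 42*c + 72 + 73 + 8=8*c^3 + 94*c^2 + 239*c + 153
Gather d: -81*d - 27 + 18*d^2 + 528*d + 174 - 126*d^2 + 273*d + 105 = -108*d^2 + 720*d + 252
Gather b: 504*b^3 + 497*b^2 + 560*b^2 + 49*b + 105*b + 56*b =504*b^3 + 1057*b^2 + 210*b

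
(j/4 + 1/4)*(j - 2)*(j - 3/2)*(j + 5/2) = j^4/4 - 27*j^2/16 + 7*j/16 + 15/8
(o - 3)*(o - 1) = o^2 - 4*o + 3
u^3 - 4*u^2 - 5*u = u*(u - 5)*(u + 1)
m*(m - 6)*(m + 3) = m^3 - 3*m^2 - 18*m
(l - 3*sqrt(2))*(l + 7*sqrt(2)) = l^2 + 4*sqrt(2)*l - 42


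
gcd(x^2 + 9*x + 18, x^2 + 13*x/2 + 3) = x + 6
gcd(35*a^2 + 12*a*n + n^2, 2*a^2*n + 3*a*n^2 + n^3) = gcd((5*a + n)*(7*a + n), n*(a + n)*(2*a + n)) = 1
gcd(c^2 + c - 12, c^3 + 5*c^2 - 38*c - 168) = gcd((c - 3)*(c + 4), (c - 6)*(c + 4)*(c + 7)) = c + 4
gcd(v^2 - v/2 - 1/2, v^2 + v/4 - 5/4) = v - 1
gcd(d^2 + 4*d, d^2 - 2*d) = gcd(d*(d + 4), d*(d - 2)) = d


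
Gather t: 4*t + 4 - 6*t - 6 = -2*t - 2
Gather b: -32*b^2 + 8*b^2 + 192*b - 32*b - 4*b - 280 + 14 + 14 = -24*b^2 + 156*b - 252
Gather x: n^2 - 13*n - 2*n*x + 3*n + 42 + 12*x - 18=n^2 - 10*n + x*(12 - 2*n) + 24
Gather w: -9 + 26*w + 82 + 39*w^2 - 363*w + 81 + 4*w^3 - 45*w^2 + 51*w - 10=4*w^3 - 6*w^2 - 286*w + 144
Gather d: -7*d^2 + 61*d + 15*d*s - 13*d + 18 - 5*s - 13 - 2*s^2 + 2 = -7*d^2 + d*(15*s + 48) - 2*s^2 - 5*s + 7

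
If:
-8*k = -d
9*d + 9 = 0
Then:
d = -1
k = -1/8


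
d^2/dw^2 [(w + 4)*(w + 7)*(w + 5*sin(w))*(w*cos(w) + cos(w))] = -w^4*cos(w) - 8*w^3*sin(w) - 10*w^3*sin(2*w) - 12*w^3*cos(w) - 72*w^2*sin(w) - 120*w^2*sin(2*w) - 27*w^2*cos(w) + 30*w^2*cos(2*w) - 156*w*sin(w) - 375*w*sin(2*w) + 44*w*cos(w) + 240*w*cos(2*w) - 56*sin(w) - 220*sin(2*w) + 78*cos(w) + 390*cos(2*w)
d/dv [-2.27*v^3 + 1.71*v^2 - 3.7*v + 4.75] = -6.81*v^2 + 3.42*v - 3.7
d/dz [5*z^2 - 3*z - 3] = 10*z - 3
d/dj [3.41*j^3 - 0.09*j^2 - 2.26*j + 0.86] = 10.23*j^2 - 0.18*j - 2.26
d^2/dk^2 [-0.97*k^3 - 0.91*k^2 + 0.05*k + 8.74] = -5.82*k - 1.82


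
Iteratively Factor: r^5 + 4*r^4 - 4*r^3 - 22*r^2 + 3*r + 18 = (r + 3)*(r^4 + r^3 - 7*r^2 - r + 6) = (r - 2)*(r + 3)*(r^3 + 3*r^2 - r - 3) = (r - 2)*(r + 1)*(r + 3)*(r^2 + 2*r - 3) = (r - 2)*(r - 1)*(r + 1)*(r + 3)*(r + 3)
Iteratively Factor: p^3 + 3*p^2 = (p)*(p^2 + 3*p) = p^2*(p + 3)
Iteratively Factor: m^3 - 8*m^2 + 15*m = (m - 3)*(m^2 - 5*m) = m*(m - 3)*(m - 5)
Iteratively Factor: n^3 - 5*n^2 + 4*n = (n)*(n^2 - 5*n + 4) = n*(n - 4)*(n - 1)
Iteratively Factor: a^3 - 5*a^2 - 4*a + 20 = (a - 5)*(a^2 - 4) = (a - 5)*(a + 2)*(a - 2)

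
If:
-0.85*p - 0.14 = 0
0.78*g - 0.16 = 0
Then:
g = 0.21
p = -0.16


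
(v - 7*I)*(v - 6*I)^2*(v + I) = v^4 - 18*I*v^3 - 101*v^2 + 132*I*v - 252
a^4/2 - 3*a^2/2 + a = a*(a/2 + 1)*(a - 1)^2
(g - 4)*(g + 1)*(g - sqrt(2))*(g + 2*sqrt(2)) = g^4 - 3*g^3 + sqrt(2)*g^3 - 8*g^2 - 3*sqrt(2)*g^2 - 4*sqrt(2)*g + 12*g + 16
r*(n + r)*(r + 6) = n*r^2 + 6*n*r + r^3 + 6*r^2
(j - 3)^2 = j^2 - 6*j + 9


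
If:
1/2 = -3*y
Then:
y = -1/6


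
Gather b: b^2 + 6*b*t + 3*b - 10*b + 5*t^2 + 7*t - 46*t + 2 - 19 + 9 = b^2 + b*(6*t - 7) + 5*t^2 - 39*t - 8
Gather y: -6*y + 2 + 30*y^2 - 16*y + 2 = 30*y^2 - 22*y + 4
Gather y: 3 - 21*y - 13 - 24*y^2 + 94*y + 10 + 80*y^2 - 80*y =56*y^2 - 7*y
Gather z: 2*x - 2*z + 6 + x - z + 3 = 3*x - 3*z + 9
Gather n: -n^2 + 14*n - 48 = -n^2 + 14*n - 48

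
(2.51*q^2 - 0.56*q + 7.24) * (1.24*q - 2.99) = 3.1124*q^3 - 8.1993*q^2 + 10.652*q - 21.6476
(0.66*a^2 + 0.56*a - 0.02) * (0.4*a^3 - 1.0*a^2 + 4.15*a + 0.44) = 0.264*a^5 - 0.436*a^4 + 2.171*a^3 + 2.6344*a^2 + 0.1634*a - 0.0088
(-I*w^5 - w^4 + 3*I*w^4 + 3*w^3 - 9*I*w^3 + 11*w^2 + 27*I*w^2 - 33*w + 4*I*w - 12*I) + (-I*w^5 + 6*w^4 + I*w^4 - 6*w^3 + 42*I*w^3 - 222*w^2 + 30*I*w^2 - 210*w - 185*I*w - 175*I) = -2*I*w^5 + 5*w^4 + 4*I*w^4 - 3*w^3 + 33*I*w^3 - 211*w^2 + 57*I*w^2 - 243*w - 181*I*w - 187*I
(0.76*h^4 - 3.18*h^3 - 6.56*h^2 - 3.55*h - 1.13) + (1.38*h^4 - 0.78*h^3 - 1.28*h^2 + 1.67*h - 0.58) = 2.14*h^4 - 3.96*h^3 - 7.84*h^2 - 1.88*h - 1.71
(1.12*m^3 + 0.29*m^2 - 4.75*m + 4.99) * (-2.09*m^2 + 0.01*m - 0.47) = -2.3408*m^5 - 0.5949*m^4 + 9.404*m^3 - 10.6129*m^2 + 2.2824*m - 2.3453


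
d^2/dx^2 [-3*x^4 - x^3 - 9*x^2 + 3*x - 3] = -36*x^2 - 6*x - 18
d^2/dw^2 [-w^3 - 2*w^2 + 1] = -6*w - 4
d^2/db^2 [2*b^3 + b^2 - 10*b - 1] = 12*b + 2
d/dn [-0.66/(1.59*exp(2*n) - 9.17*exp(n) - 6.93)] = (2.0988*exp(n) - 6.0522)*exp(n)/(-1.59*exp(2*n) + 9.17*exp(n) + 6.93)^2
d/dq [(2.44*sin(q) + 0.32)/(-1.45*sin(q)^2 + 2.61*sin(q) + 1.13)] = (3.538*sin(q)^2 + 0.928*sin(q) + 1.922)*cos(q)/(2.1025*sin(q)^4 - 7.569*sin(q)^3 + 3.5351*sin(q)^2 + 5.8986*sin(q) + 1.2769)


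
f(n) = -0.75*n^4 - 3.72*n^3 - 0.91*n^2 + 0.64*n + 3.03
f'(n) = -3.0*n^3 - 11.16*n^2 - 1.82*n + 0.64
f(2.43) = -80.32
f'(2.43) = -112.73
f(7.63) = -4239.37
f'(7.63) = -1995.53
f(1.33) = -8.83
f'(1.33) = -28.58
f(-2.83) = 30.14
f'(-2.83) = -15.59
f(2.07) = -46.31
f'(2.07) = -77.56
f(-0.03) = 3.01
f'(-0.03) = 0.68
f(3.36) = -241.80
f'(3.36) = -245.27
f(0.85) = 0.24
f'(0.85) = -10.81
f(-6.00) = -202.05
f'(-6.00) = 257.80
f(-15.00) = -25625.07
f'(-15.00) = 7641.94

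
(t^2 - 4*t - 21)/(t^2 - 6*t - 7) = (t + 3)/(t + 1)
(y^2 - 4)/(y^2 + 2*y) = (y - 2)/y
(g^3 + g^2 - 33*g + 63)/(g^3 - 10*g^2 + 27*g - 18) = (g^2 + 4*g - 21)/(g^2 - 7*g + 6)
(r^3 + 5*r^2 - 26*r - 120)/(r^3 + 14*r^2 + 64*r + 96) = (r - 5)/(r + 4)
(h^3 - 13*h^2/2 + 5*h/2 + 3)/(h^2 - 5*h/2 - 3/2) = (h^2 - 7*h + 6)/(h - 3)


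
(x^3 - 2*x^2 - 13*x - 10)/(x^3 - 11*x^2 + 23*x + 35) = (x + 2)/(x - 7)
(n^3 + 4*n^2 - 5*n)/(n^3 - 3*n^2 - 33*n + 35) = n/(n - 7)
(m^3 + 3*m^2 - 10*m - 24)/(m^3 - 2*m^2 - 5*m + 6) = (m + 4)/(m - 1)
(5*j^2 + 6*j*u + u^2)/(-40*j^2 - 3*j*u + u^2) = (j + u)/(-8*j + u)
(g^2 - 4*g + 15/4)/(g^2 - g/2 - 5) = (g - 3/2)/(g + 2)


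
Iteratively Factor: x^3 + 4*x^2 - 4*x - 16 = (x + 4)*(x^2 - 4) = (x + 2)*(x + 4)*(x - 2)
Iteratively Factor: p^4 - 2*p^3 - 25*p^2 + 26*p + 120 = (p + 4)*(p^3 - 6*p^2 - p + 30) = (p + 2)*(p + 4)*(p^2 - 8*p + 15) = (p - 5)*(p + 2)*(p + 4)*(p - 3)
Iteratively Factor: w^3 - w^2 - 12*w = (w - 4)*(w^2 + 3*w) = (w - 4)*(w + 3)*(w)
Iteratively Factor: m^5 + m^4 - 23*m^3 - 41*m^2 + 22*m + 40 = (m - 5)*(m^4 + 6*m^3 + 7*m^2 - 6*m - 8) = (m - 5)*(m + 1)*(m^3 + 5*m^2 + 2*m - 8) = (m - 5)*(m + 1)*(m + 2)*(m^2 + 3*m - 4) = (m - 5)*(m + 1)*(m + 2)*(m + 4)*(m - 1)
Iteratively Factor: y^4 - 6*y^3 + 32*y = (y - 4)*(y^3 - 2*y^2 - 8*y) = (y - 4)*(y + 2)*(y^2 - 4*y) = (y - 4)^2*(y + 2)*(y)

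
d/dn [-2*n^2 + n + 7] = 1 - 4*n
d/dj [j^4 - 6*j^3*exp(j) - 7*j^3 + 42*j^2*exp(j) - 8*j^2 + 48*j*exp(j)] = -6*j^3*exp(j) + 4*j^3 + 24*j^2*exp(j) - 21*j^2 + 132*j*exp(j) - 16*j + 48*exp(j)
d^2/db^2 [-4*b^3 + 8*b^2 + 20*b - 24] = 16 - 24*b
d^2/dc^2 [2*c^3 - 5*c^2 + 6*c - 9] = 12*c - 10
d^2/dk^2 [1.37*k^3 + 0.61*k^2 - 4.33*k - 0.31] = 8.22*k + 1.22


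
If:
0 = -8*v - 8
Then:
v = -1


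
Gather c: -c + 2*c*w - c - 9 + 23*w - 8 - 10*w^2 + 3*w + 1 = c*(2*w - 2) - 10*w^2 + 26*w - 16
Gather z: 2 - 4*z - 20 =-4*z - 18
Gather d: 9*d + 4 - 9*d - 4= 0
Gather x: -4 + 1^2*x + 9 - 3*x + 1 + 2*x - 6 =0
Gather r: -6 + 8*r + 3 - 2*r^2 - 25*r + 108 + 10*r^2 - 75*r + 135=8*r^2 - 92*r + 240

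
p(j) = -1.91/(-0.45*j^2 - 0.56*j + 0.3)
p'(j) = -1.91*(0.9*j + 0.56)/(-0.45*j^2 - 0.56*j + 0.3)^2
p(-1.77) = 16.10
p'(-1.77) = 140.26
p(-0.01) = -6.25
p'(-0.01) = -11.27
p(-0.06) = -5.75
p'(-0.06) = -8.77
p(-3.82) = 0.46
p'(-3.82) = 0.32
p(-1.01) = -4.70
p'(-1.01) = 4.03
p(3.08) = 0.34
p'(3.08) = -0.20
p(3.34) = 0.29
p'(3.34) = -0.16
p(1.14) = 2.07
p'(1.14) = -3.55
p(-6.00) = 0.15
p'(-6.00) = 0.06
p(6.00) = 0.10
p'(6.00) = -0.03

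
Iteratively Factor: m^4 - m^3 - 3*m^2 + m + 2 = (m - 1)*(m^3 - 3*m - 2) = (m - 2)*(m - 1)*(m^2 + 2*m + 1) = (m - 2)*(m - 1)*(m + 1)*(m + 1)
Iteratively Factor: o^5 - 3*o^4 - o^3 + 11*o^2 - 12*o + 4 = (o + 2)*(o^4 - 5*o^3 + 9*o^2 - 7*o + 2) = (o - 2)*(o + 2)*(o^3 - 3*o^2 + 3*o - 1) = (o - 2)*(o - 1)*(o + 2)*(o^2 - 2*o + 1) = (o - 2)*(o - 1)^2*(o + 2)*(o - 1)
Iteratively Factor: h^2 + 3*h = (h)*(h + 3)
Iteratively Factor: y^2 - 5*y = (y - 5)*(y)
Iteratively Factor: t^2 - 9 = (t + 3)*(t - 3)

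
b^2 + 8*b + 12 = (b + 2)*(b + 6)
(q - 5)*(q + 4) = q^2 - q - 20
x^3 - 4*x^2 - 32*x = x*(x - 8)*(x + 4)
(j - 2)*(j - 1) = j^2 - 3*j + 2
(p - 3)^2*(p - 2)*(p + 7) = p^4 - p^3 - 35*p^2 + 129*p - 126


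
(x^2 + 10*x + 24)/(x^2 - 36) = (x + 4)/(x - 6)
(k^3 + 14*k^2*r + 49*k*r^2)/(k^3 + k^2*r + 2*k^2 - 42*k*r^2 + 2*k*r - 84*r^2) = k*(-k - 7*r)/(-k^2 + 6*k*r - 2*k + 12*r)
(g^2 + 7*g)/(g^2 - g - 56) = g/(g - 8)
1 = 1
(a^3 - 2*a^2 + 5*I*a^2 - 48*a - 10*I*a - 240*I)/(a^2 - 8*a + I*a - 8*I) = (a^2 + a*(6 + 5*I) + 30*I)/(a + I)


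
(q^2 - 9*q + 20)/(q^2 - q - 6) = (-q^2 + 9*q - 20)/(-q^2 + q + 6)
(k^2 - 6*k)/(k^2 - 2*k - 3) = k*(6 - k)/(-k^2 + 2*k + 3)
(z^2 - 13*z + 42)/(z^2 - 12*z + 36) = (z - 7)/(z - 6)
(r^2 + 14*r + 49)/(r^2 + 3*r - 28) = (r + 7)/(r - 4)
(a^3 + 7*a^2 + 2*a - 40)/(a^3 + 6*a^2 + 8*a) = (a^2 + 3*a - 10)/(a*(a + 2))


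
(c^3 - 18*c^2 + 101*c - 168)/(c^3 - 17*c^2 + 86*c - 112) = (c - 3)/(c - 2)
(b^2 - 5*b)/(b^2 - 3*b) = (b - 5)/(b - 3)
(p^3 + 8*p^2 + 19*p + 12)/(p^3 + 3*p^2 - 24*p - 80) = (p^2 + 4*p + 3)/(p^2 - p - 20)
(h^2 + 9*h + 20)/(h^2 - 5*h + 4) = (h^2 + 9*h + 20)/(h^2 - 5*h + 4)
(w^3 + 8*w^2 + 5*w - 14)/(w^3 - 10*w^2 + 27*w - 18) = (w^2 + 9*w + 14)/(w^2 - 9*w + 18)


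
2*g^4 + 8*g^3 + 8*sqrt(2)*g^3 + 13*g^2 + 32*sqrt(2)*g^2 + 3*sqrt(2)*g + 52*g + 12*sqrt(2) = (g + 4)*(g + 3*sqrt(2))*(sqrt(2)*g + 1)^2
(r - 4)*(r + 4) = r^2 - 16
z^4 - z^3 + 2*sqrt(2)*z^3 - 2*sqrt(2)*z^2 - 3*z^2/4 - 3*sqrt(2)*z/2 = z*(z - 3/2)*(z + 1/2)*(z + 2*sqrt(2))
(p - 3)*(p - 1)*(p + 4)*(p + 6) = p^4 + 6*p^3 - 13*p^2 - 66*p + 72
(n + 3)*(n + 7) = n^2 + 10*n + 21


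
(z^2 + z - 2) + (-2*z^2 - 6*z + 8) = -z^2 - 5*z + 6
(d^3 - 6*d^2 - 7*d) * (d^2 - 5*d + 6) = d^5 - 11*d^4 + 29*d^3 - d^2 - 42*d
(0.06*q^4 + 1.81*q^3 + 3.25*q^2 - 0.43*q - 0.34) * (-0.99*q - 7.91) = -0.0594*q^5 - 2.2665*q^4 - 17.5346*q^3 - 25.2818*q^2 + 3.7379*q + 2.6894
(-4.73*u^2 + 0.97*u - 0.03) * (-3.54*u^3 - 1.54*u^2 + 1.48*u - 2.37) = 16.7442*u^5 + 3.8504*u^4 - 8.388*u^3 + 12.6919*u^2 - 2.3433*u + 0.0711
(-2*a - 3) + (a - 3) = -a - 6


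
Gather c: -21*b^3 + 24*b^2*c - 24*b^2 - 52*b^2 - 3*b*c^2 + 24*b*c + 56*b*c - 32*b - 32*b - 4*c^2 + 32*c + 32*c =-21*b^3 - 76*b^2 - 64*b + c^2*(-3*b - 4) + c*(24*b^2 + 80*b + 64)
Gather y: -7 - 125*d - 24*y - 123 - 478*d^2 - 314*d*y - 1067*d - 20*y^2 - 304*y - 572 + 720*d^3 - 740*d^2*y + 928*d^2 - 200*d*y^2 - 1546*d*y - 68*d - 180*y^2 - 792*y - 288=720*d^3 + 450*d^2 - 1260*d + y^2*(-200*d - 200) + y*(-740*d^2 - 1860*d - 1120) - 990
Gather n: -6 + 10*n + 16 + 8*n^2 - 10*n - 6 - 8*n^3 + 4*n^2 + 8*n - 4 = -8*n^3 + 12*n^2 + 8*n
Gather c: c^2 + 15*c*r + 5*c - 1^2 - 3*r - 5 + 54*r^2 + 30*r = c^2 + c*(15*r + 5) + 54*r^2 + 27*r - 6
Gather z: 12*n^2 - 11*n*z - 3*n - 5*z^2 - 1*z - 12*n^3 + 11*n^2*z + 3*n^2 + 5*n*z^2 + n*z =-12*n^3 + 15*n^2 - 3*n + z^2*(5*n - 5) + z*(11*n^2 - 10*n - 1)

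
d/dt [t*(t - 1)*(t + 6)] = 3*t^2 + 10*t - 6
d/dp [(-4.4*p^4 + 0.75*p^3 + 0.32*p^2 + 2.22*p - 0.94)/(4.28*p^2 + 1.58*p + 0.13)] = (-37.664*p^5 - 17.646*p^4 + 0.0819999999999994*p^3 - 8.7035*p^2 + 8.1296*p + 1.7738)/(18.3184*p^4 + 13.5248*p^3 + 3.6092*p^2 + 0.4108*p + 0.0169)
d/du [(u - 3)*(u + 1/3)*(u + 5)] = 3*u^2 + 14*u/3 - 43/3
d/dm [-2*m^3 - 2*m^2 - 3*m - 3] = -6*m^2 - 4*m - 3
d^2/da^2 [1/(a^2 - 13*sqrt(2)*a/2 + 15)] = 4*(-4*a^2 + 26*sqrt(2)*a + (4*a - 13*sqrt(2))^2 - 60)/(2*a^2 - 13*sqrt(2)*a + 30)^3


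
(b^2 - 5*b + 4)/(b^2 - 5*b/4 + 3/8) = 8*(b^2 - 5*b + 4)/(8*b^2 - 10*b + 3)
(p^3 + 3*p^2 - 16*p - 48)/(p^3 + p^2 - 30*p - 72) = (p - 4)/(p - 6)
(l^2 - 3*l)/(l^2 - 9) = l/(l + 3)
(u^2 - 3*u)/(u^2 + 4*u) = (u - 3)/(u + 4)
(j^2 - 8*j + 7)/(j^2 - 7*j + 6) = (j - 7)/(j - 6)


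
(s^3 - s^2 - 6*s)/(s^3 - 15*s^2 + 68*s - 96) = s*(s + 2)/(s^2 - 12*s + 32)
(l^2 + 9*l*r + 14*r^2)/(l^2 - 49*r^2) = (-l - 2*r)/(-l + 7*r)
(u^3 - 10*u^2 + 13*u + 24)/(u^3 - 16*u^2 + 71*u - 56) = (u^2 - 2*u - 3)/(u^2 - 8*u + 7)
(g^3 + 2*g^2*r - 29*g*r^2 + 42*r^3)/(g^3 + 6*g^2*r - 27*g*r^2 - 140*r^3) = (-g^2 + 5*g*r - 6*r^2)/(-g^2 + g*r + 20*r^2)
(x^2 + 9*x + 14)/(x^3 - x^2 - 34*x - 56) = (x + 7)/(x^2 - 3*x - 28)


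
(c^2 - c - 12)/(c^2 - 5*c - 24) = (c - 4)/(c - 8)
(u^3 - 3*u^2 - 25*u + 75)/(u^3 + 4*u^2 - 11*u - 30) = (u - 5)/(u + 2)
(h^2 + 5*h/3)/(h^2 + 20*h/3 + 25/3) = h/(h + 5)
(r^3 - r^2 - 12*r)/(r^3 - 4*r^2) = (r + 3)/r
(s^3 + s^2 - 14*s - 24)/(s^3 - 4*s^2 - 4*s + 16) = (s + 3)/(s - 2)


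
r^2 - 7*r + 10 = (r - 5)*(r - 2)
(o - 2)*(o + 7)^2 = o^3 + 12*o^2 + 21*o - 98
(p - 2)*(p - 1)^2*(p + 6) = p^4 + 2*p^3 - 19*p^2 + 28*p - 12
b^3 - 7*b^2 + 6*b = b*(b - 6)*(b - 1)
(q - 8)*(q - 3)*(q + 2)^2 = q^4 - 7*q^3 - 16*q^2 + 52*q + 96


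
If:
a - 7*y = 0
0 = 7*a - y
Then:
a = 0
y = 0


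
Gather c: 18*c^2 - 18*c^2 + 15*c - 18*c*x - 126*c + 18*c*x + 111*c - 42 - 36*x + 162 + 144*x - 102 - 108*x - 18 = 0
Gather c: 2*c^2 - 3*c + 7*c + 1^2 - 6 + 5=2*c^2 + 4*c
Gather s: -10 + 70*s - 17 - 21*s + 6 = 49*s - 21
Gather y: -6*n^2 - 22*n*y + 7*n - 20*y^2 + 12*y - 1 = -6*n^2 + 7*n - 20*y^2 + y*(12 - 22*n) - 1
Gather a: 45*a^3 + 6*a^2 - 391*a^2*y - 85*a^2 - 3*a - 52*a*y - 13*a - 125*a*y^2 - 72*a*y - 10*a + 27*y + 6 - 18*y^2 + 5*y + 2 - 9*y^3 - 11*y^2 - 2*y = 45*a^3 + a^2*(-391*y - 79) + a*(-125*y^2 - 124*y - 26) - 9*y^3 - 29*y^2 + 30*y + 8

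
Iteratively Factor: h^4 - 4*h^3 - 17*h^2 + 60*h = (h + 4)*(h^3 - 8*h^2 + 15*h) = (h - 5)*(h + 4)*(h^2 - 3*h) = (h - 5)*(h - 3)*(h + 4)*(h)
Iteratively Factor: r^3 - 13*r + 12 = (r - 3)*(r^2 + 3*r - 4) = (r - 3)*(r - 1)*(r + 4)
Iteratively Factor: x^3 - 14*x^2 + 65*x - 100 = (x - 5)*(x^2 - 9*x + 20) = (x - 5)^2*(x - 4)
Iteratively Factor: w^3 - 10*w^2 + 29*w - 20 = (w - 4)*(w^2 - 6*w + 5) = (w - 4)*(w - 1)*(w - 5)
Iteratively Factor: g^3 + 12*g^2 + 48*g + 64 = (g + 4)*(g^2 + 8*g + 16) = (g + 4)^2*(g + 4)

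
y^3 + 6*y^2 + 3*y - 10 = (y - 1)*(y + 2)*(y + 5)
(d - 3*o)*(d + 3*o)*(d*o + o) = d^3*o + d^2*o - 9*d*o^3 - 9*o^3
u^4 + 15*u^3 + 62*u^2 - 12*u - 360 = (u - 2)*(u + 5)*(u + 6)^2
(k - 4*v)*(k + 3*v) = k^2 - k*v - 12*v^2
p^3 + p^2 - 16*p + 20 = (p - 2)^2*(p + 5)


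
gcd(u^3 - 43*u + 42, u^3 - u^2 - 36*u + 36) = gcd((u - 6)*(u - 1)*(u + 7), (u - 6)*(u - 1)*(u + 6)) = u^2 - 7*u + 6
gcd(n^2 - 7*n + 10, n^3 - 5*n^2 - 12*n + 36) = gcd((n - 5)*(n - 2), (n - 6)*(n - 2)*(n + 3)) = n - 2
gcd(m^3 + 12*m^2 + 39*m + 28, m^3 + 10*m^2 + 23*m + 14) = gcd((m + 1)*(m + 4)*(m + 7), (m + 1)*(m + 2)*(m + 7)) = m^2 + 8*m + 7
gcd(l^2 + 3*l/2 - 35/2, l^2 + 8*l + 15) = l + 5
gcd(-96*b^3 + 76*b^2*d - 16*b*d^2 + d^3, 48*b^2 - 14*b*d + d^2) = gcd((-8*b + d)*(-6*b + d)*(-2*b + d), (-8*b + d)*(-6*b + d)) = 48*b^2 - 14*b*d + d^2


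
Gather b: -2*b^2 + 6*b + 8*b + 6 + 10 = -2*b^2 + 14*b + 16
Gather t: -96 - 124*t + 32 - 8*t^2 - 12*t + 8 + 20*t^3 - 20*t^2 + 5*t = 20*t^3 - 28*t^2 - 131*t - 56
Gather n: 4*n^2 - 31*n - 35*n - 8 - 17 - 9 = 4*n^2 - 66*n - 34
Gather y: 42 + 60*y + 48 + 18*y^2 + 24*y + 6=18*y^2 + 84*y + 96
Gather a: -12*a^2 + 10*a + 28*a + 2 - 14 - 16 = -12*a^2 + 38*a - 28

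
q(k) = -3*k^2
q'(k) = -6*k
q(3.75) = -42.19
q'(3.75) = -22.50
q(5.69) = -97.13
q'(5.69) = -34.14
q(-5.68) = -96.79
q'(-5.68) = 34.08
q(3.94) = -46.57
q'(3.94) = -23.64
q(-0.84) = -2.12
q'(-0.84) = 5.04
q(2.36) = -16.71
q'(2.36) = -14.16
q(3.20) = -30.72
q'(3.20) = -19.20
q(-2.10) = -13.23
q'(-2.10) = 12.60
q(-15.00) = -675.00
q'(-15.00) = 90.00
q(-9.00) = -243.00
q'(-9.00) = 54.00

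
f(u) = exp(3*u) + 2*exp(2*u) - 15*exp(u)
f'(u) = 3*exp(3*u) + 4*exp(2*u) - 15*exp(u)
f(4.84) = 2052905.61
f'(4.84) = 6130521.92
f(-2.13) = -1.75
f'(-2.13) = -1.72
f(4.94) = 2767487.72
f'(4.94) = 8267584.83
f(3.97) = 153566.63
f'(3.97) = 456674.71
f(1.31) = 22.79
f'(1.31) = 152.07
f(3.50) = 38012.04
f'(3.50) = 112836.31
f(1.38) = 34.78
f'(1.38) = 191.98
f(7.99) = 25723626296.56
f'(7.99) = 77153547121.10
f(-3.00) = -0.74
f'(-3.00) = -0.74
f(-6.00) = -0.04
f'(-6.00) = -0.04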